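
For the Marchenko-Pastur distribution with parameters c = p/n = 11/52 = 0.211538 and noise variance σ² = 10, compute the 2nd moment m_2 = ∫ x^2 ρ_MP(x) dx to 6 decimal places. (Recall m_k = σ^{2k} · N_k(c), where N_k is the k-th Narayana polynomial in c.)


E[X²] = σ⁴ (1 + c) (second MP moment). With σ² = 10 (so σ⁴ = 100) and c = 11/52 = 0.211538: E[X²] = 100 · (1 + 0.211538) = 100 · 1.211538.

So E[X^2] = 121.153846.


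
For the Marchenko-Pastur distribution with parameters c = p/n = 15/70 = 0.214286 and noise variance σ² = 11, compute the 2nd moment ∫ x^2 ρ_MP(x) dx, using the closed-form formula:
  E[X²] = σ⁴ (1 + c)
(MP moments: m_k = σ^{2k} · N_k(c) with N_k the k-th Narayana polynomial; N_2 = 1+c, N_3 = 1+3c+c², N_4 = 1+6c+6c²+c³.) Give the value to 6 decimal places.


E[X²] = σ⁴ (1 + c) (second MP moment). With σ² = 11 (so σ⁴ = 121) and c = 15/70 = 0.214286: E[X²] = 121 · (1 + 0.214286) = 121 · 1.214286.

So E[X^2] = 146.928571.


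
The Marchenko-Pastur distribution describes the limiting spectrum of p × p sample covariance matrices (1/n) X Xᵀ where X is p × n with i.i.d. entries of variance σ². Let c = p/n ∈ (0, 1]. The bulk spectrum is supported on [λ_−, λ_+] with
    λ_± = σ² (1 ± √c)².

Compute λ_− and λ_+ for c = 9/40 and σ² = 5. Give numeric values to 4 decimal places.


c = 9/40 = 0.225000; √c = 0.474342.
λ_− = σ² (1 − √c)² = 5 · (1 − 0.474342)² = 5 · (0.525658)² = 1.381584.
λ_+ = σ² (1 + √c)² = 5 · (1 + 0.474342)² = 5 · (1.474342)² = 10.868416.

Rounded to 4 decimal places: λ_− ≈ 1.3816, λ_+ ≈ 10.8684.


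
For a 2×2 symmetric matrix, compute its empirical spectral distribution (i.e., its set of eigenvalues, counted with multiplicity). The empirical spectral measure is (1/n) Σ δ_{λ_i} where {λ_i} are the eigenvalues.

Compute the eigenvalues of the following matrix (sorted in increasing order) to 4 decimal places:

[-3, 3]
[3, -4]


Since M is real symmetric, both eigenvalues are real; they are the roots of det(λI − M) = λ² − (tr M) λ + det M.
tr M = -3 + (-4) = -7.
det M = (-3)·(-4) − 3² = 12 − 9 = 3.
Characteristic polynomial: λ² + 7λ + 3 = 0.
Discriminant Δ = (tr M)² − 4·det M = 49 − 12 = 37; √Δ = 6.082763.
λ = (tr M ± √Δ)/2 = (-7 ± 6.082763)/2, giving (tr M − √Δ)/2 = -6.5414 and (tr M + √Δ)/2 = -0.4586.

Eigenvalues sorted in increasing order: [-6.5414, -0.4586].


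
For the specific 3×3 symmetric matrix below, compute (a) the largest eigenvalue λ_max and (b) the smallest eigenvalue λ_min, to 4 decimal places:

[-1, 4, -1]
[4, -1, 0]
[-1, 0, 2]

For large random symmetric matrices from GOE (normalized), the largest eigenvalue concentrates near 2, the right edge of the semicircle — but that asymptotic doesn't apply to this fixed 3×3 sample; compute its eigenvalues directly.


Since M is real symmetric, all three eigenvalues are real; they are the roots of det(λI − M) = λ³ − (tr M) λ² + s λ − det M, where s is the sum of the principal 2×2 minors.
tr M = -1 + (-1) + 2 = 0.
s = ((-1)·(-1) − 4²) + ((-1)·2 − (-1)²) + ((-1)·2 − 0²) = -15 + (-3) + (-2) = -20.
det M (expand along row 1) = (-1)·(-2) − 4·8 + (-1)·(-1) = -29.
Characteristic polynomial: λ³ − 20λ + 29 = 0.
Substitute λ = y + (tr M)/3 = y + 0.000000 to remove the quadratic term: y³ + p·y + q = 0 with p = s − (tr M)²/3 = -20.000000 and q = −2(tr M)³/27 + (tr M)·s/3 − det M = 29.000000.
Three real roots ⇒ use the trigonometric (Viète) form: r = 2√(−p/3) = 5.163978, φ = arccos(3q/(p·r)) = arccos(-0.842374) = 2.572470 rad.
y_k = r·cos(φ/3 − 2πk/3) for k = 0, 1, 2 gives y = 3.378985, 1.692348, -5.071333.
λ_k = y_k + 0.000000 gives λ = 3.3790, 1.6923, -5.0713 (check: the sum is 0.0000 = tr M).

Hence λ_max = 3.3790 and λ_min = -5.0713.


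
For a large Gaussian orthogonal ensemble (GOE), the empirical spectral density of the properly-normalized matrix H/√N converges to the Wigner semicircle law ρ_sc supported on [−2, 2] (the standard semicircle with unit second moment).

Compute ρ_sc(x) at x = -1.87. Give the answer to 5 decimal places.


ρ_sc(x) = (1/(2π)) √(4 − x²). With x = -1.87:
  4 − x² = 4 − (-1.87)² = 4 − 3.496900 = 0.503100.
  √(4 − x²) = 0.709295.
  1/(2π) = 0.159155.
  ρ_sc(-1.87) = 0.159155 · 0.709295 = 0.112888.

Rounded to 5 decimal places: ρ_sc(-1.87) ≈ 0.11289.


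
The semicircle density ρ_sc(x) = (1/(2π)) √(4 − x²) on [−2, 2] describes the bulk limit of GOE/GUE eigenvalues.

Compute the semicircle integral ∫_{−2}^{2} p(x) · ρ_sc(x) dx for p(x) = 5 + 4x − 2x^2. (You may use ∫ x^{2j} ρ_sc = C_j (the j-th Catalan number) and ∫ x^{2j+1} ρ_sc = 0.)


Write p(x) = Σ a_i x^i, split into monomials and integrate each against ρ_sc separately.
Using ∫ x^{2j} ρ_sc = C_j = (1/(j+1)) C(2j, j) (Catalan numbers) and ∫ x^{2j+1} ρ_sc = 0 (odd monomials vanish by symmetry):
  i = 0 (even): a_0 · C_{0} = 5 · 1 = 5
  i = 1 (odd): ∫ x^1 ρ_sc = 0 (vanishes)
  i = 2 (even): a_2 · C_{1} = -2 · 1 = -2

Summing the contributions: ∫_{−2}^{2} p(x) ρ_sc(x) dx = 5 + (-2) = 3.


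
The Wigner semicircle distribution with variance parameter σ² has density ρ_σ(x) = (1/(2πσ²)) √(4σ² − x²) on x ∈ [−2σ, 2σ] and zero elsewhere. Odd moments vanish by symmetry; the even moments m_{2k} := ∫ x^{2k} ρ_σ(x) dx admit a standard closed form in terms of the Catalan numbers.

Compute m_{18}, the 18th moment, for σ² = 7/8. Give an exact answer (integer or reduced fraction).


By the scaled semicircle moment identity, m_{2k} = σ^{2k} · C_k with k = 9.
C_9 = (1/(k+1)) · C(2k, k) = (1/10) · C(18, 9) = (1/10) · 48620 = 4862.
σ^{2k} = (σ²)^k = (7/8)^9 = 40353607/134217728.

Therefore m_{18} = σ^{18} · C_9 = (40353607/134217728) · 4862 = 98099618617/67108864.


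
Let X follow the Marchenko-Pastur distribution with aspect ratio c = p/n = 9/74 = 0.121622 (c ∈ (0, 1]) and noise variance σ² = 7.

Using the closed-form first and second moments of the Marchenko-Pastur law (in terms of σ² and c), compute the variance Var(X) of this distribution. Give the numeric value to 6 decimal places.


Recall the MP moments m_1 = E[X] = σ² and m_2 = E[X²] = σ⁴ (1 + c).
m_1 = E[X] = σ² = 7, so m_1² = 49.
m_2 = E[X²] = σ⁴ (1 + c) = 49 · (1 + 0.121622) = 49 · 1.121622 = 54.959459.
(Note m_2 − m_1² simplifies to c · σ⁴ = 0.121622 · 49.)

Var(X) = m_2 − m_1² = 54.959459 − 49 = 5.959459.


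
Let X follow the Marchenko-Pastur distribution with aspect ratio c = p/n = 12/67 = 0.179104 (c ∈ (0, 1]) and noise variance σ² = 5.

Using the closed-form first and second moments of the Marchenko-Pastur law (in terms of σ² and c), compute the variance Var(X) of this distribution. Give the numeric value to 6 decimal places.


Recall the MP moments m_1 = E[X] = σ² and m_2 = E[X²] = σ⁴ (1 + c).
m_1 = E[X] = σ² = 5, so m_1² = 25.
m_2 = E[X²] = σ⁴ (1 + c) = 25 · (1 + 0.179104) = 25 · 1.179104 = 29.477612.
(Note m_2 − m_1² simplifies to c · σ⁴ = 0.179104 · 25.)

Var(X) = m_2 − m_1² = 29.477612 − 25 = 4.477612.


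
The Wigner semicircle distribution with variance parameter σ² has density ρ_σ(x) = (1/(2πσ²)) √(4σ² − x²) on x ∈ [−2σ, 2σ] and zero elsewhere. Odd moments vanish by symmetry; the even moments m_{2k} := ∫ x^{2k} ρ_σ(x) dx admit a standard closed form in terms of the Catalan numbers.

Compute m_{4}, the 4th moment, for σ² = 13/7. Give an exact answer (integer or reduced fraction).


By the scaled semicircle moment identity, m_{2k} = σ^{2k} · C_k with k = 2.
C_2 = (1/(k+1)) · C(2k, k) = (1/3) · C(4, 2) = (1/3) · 6 = 2.
σ^{2k} = (σ²)^k = (13/7)^2 = 169/49.

Therefore m_{4} = σ^{4} · C_2 = (169/49) · 2 = 338/49.


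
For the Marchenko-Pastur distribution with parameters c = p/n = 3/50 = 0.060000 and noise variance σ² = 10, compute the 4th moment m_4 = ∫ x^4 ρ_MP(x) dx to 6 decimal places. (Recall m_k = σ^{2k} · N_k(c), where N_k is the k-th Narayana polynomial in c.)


E[X⁴] = σ⁸ (1 + 6c + 6c² + c³) (fourth MP moment). With σ² = 10 (so σ⁸ = 10000) and c = 3/50 = 0.060000: E[X⁴] = 10000 · (1 + 6·0.060000 + 6·(0.060000)² + (0.060000)³) = 10000 · 1.381816.

So E[X^4] = 13818.160000.


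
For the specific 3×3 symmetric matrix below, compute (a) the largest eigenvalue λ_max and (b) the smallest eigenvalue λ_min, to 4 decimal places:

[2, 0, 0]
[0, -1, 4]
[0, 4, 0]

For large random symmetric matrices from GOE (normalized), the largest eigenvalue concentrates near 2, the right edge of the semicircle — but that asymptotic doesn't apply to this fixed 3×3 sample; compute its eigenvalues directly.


Since M is real symmetric, all three eigenvalues are real; they are the roots of det(λI − M) = λ³ − (tr M) λ² + s λ − det M, where s is the sum of the principal 2×2 minors.
tr M = 2 + (-1) + 0 = 1.
s = (2·(-1) − 0²) + (2·0 − 0²) + ((-1)·0 − 4²) = -2 + 0 + (-16) = -18.
det M (expand along row 1) = 2·(-16) − 0·0 + 0·0 = -32.
Characteristic polynomial: λ³ − λ² − 18λ + 32 = 0.
Substitute λ = y + (tr M)/3 = y + 0.333333 to remove the quadratic term: y³ + p·y + q = 0 with p = s − (tr M)²/3 = -18.333333 and q = −2(tr M)³/27 + (tr M)·s/3 − det M = 25.925926.
Three real roots ⇒ use the trigonometric (Viète) form: r = 2√(−p/3) = 4.944132, φ = arccos(3q/(p·r)) = arccos(-0.858073) = 2.602301 rad.
y_k = r·cos(φ/3 − 2πk/3) for k = 0, 1, 2 gives y = 3.197796, 1.666667, -4.864462.
λ_k = y_k + 0.333333 gives λ = 3.5311, 2.0000, -4.5311 (check: the sum is 1.0000 = tr M).

Hence λ_max = 3.5311 and λ_min = -4.5311.


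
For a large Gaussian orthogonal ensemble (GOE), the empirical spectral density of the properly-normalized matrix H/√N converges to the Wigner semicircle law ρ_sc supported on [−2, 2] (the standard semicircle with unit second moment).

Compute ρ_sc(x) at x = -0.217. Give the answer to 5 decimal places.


ρ_sc(x) = (1/(2π)) √(4 − x²). With x = -0.217:
  4 − x² = 4 − (-0.217)² = 4 − 0.047089 = 3.952911.
  √(4 − x²) = 1.988193.
  1/(2π) = 0.159155.
  ρ_sc(-0.217) = 0.159155 · 1.988193 = 0.316431.

Rounded to 5 decimal places: ρ_sc(-0.217) ≈ 0.31643.


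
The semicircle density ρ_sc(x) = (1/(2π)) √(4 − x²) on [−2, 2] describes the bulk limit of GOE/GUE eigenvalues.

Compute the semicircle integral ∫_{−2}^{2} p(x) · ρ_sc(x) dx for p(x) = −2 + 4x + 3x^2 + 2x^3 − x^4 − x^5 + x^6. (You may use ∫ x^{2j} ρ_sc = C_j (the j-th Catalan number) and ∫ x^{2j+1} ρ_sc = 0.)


Write p(x) = Σ a_i x^i, split into monomials and integrate each against ρ_sc separately.
Using ∫ x^{2j} ρ_sc = C_j = (1/(j+1)) C(2j, j) (Catalan numbers) and ∫ x^{2j+1} ρ_sc = 0 (odd monomials vanish by symmetry):
  i = 0 (even): a_0 · C_{0} = -2 · 1 = -2
  i = 1 (odd): ∫ x^1 ρ_sc = 0 (vanishes)
  i = 2 (even): a_2 · C_{1} = 3 · 1 = 3
  i = 3 (odd): ∫ x^3 ρ_sc = 0 (vanishes)
  i = 4 (even): a_4 · C_{2} = -1 · 2 = -2
  i = 5 (odd): ∫ x^5 ρ_sc = 0 (vanishes)
  i = 6 (even): a_6 · C_{3} = 1 · 5 = 5

Summing the contributions: ∫_{−2}^{2} p(x) ρ_sc(x) dx = (-2) + 3 + (-2) + 5 = 4.


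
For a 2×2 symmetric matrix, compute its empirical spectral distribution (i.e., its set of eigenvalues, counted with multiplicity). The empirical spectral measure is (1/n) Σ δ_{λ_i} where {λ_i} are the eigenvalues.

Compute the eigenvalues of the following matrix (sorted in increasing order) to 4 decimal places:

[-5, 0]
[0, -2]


Since M is real symmetric, both eigenvalues are real; they are the roots of det(λI − M) = λ² − (tr M) λ + det M.
tr M = -5 + (-2) = -7.
det M = (-5)·(-2) − 0² = 10 − 0 = 10.
Characteristic polynomial: λ² + 7λ + 10 = 0.
Discriminant Δ = (tr M)² − 4·det M = 49 − 40 = 9; √Δ = 3.000000.
λ = (tr M ± √Δ)/2 = (-7 ± 3.000000)/2, giving (tr M − √Δ)/2 = -5.0000 and (tr M + √Δ)/2 = -2.0000.

Eigenvalues sorted in increasing order: [-5.0000, -2.0000].


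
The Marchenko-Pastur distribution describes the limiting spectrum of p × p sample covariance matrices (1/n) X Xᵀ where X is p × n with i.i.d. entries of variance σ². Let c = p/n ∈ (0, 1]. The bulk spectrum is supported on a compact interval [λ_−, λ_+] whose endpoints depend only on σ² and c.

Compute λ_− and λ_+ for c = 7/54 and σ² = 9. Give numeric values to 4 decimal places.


c = 7/54 = 0.129630; √c = 0.360041.
λ_− = σ² (1 − √c)² = 9 · (1 − 0.360041)² = 9 · (0.639959)² = 3.685926.
λ_+ = σ² (1 + √c)² = 9 · (1 + 0.360041)² = 9 · (1.360041)² = 16.647407.

Rounded to 4 decimal places: λ_− ≈ 3.6859, λ_+ ≈ 16.6474.


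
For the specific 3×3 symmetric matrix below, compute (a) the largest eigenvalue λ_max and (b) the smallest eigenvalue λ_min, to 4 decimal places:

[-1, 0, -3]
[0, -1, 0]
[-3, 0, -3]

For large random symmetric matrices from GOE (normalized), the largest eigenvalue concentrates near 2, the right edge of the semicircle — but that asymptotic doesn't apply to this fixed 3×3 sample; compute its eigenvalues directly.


Since M is real symmetric, all three eigenvalues are real; they are the roots of det(λI − M) = λ³ − (tr M) λ² + s λ − det M, where s is the sum of the principal 2×2 minors.
tr M = -1 + (-1) + (-3) = -5.
s = ((-1)·(-1) − 0²) + ((-1)·(-3) − (-3)²) + ((-1)·(-3) − 0²) = 1 + (-6) + 3 = -2.
det M (expand along row 1) = (-1)·3 − 0·0 + (-3)·(-3) = 6.
Characteristic polynomial: λ³ + 5λ² − 2λ − 6 = 0.
Substitute λ = y + (tr M)/3 = y − 1.666667 to remove the quadratic term: y³ + p·y + q = 0 with p = s − (tr M)²/3 = -10.333333 and q = −2(tr M)³/27 + (tr M)·s/3 − det M = 6.592593.
Three real roots ⇒ use the trigonometric (Viète) form: r = 2√(−p/3) = 3.711843, φ = arccos(3q/(p·r)) = arccos(-0.515641) = 2.112552 rad.
y_k = r·cos(φ/3 − 2πk/3) for k = 0, 1, 2 gives y = 2.828944, 0.666667, -3.495611.
λ_k = y_k − 1.666667 gives λ = 1.1623, -1.0000, -5.1623 (check: the sum is -5.0000 = tr M).

Hence λ_max = 1.1623 and λ_min = -5.1623.


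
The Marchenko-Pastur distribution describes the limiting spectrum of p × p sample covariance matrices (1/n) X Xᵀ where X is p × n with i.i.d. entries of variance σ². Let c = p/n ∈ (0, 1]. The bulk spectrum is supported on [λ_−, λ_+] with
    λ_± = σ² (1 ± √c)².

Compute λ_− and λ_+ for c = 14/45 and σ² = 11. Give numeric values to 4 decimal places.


c = 14/45 = 0.311111; √c = 0.557773.
λ_− = σ² (1 − √c)² = 11 · (1 − 0.557773)² = 11 · (0.442227)² = 2.151208.
λ_+ = σ² (1 + √c)² = 11 · (1 + 0.557773)² = 11 · (1.557773)² = 26.693236.

Rounded to 4 decimal places: λ_− ≈ 2.1512, λ_+ ≈ 26.6932.


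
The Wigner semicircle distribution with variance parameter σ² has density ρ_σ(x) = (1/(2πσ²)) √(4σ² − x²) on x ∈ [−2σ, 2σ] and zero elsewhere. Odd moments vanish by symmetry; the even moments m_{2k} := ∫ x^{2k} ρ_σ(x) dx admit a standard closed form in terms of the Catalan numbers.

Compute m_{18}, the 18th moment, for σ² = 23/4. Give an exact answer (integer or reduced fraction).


By the scaled semicircle moment identity, m_{2k} = σ^{2k} · C_k with k = 9.
C_9 = (1/(k+1)) · C(2k, k) = (1/10) · C(18, 9) = (1/10) · 48620 = 4862.
σ^{2k} = (σ²)^k = (23/4)^9 = 1801152661463/262144.

Therefore m_{18} = σ^{18} · C_9 = (1801152661463/262144) · 4862 = 4378602120016553/131072.


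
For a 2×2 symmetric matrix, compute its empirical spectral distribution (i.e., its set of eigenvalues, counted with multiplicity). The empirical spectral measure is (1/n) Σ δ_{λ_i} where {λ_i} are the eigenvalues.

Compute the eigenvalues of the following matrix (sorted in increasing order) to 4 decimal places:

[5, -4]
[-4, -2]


Since M is real symmetric, both eigenvalues are real; they are the roots of det(λI − M) = λ² − (tr M) λ + det M.
tr M = 5 + (-2) = 3.
det M = 5·(-2) − (-4)² = -10 − 16 = -26.
Characteristic polynomial: λ² − 3λ − 26 = 0.
Discriminant Δ = (tr M)² − 4·det M = 9 − (-104) = 113; √Δ = 10.630146.
λ = (tr M ± √Δ)/2 = (3 ± 10.630146)/2, giving (tr M − √Δ)/2 = -3.8151 and (tr M + √Δ)/2 = 6.8151.

Eigenvalues sorted in increasing order: [-3.8151, 6.8151].


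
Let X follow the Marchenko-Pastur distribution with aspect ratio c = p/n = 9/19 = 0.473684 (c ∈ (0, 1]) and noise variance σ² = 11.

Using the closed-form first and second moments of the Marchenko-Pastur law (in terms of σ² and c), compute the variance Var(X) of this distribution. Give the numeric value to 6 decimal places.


Recall the MP moments m_1 = E[X] = σ² and m_2 = E[X²] = σ⁴ (1 + c).
m_1 = E[X] = σ² = 11, so m_1² = 121.
m_2 = E[X²] = σ⁴ (1 + c) = 121 · (1 + 0.473684) = 121 · 1.473684 = 178.315789.
(Note m_2 − m_1² simplifies to c · σ⁴ = 0.473684 · 121.)

Var(X) = m_2 − m_1² = 178.315789 − 121 = 57.315789.


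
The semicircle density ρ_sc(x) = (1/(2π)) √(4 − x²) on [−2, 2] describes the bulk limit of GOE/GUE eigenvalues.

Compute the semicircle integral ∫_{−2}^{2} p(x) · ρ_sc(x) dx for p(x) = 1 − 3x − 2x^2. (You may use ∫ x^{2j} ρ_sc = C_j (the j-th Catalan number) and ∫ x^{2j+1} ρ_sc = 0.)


Write p(x) = Σ a_i x^i, split into monomials and integrate each against ρ_sc separately.
Using ∫ x^{2j} ρ_sc = C_j = (1/(j+1)) C(2j, j) (Catalan numbers) and ∫ x^{2j+1} ρ_sc = 0 (odd monomials vanish by symmetry):
  i = 0 (even): a_0 · C_{0} = 1 · 1 = 1
  i = 1 (odd): ∫ x^1 ρ_sc = 0 (vanishes)
  i = 2 (even): a_2 · C_{1} = -2 · 1 = -2

Summing the contributions: ∫_{−2}^{2} p(x) ρ_sc(x) dx = 1 + (-2) = -1.


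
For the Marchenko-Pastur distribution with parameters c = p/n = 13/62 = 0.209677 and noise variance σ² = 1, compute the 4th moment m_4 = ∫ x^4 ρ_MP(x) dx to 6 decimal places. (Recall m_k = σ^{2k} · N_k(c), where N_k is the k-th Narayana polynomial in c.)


E[X⁴] = σ⁸ (1 + 6c + 6c² + c³) (fourth MP moment). With σ² = 1 (so σ⁸ = 1) and c = 13/62 = 0.209677: E[X⁴] = 1 · (1 + 6·0.209677 + 6·(0.209677)² + (0.209677)³) = 1 · 2.531071.

So E[X^4] = 2.531071.


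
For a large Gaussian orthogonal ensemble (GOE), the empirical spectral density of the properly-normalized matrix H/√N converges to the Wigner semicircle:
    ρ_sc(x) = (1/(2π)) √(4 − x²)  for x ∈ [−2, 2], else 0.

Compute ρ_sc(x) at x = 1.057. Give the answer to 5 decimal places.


ρ_sc(x) = (1/(2π)) √(4 − x²). With x = 1.057:
  4 − x² = 4 − (1.057)² = 4 − 1.117249 = 2.882751.
  √(4 − x²) = 1.697867.
  1/(2π) = 0.159155.
  ρ_sc(1.057) = 0.159155 · 1.697867 = 0.270224.

Rounded to 5 decimal places: ρ_sc(1.057) ≈ 0.27022.


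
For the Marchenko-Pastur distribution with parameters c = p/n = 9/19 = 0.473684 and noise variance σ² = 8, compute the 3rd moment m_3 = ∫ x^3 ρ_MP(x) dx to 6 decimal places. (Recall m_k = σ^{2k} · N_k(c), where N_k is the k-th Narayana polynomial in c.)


E[X³] = σ⁶ (1 + 3c + c²) (third MP moment). With σ² = 8 (so σ⁶ = 512) and c = 9/19 = 0.473684: E[X³] = 512 · (1 + 3·0.473684 + (0.473684)²) = 512 · 2.645429.

So E[X^3] = 1354.459834.


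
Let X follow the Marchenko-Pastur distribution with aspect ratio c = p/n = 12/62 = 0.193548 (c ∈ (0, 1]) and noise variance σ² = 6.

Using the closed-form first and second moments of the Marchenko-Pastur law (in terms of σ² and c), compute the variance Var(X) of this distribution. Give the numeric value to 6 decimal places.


Recall the MP moments m_1 = E[X] = σ² and m_2 = E[X²] = σ⁴ (1 + c).
m_1 = E[X] = σ² = 6, so m_1² = 36.
m_2 = E[X²] = σ⁴ (1 + c) = 36 · (1 + 0.193548) = 36 · 1.193548 = 42.967742.
(Note m_2 − m_1² simplifies to c · σ⁴ = 0.193548 · 36.)

Var(X) = m_2 − m_1² = 42.967742 − 36 = 6.967742.


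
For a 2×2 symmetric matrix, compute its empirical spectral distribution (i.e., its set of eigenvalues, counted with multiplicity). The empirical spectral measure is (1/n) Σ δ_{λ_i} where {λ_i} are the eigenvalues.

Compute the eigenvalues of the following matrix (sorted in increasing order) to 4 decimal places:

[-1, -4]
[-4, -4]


Since M is real symmetric, both eigenvalues are real; they are the roots of det(λI − M) = λ² − (tr M) λ + det M.
tr M = -1 + (-4) = -5.
det M = (-1)·(-4) − (-4)² = 4 − 16 = -12.
Characteristic polynomial: λ² + 5λ − 12 = 0.
Discriminant Δ = (tr M)² − 4·det M = 25 − (-48) = 73; √Δ = 8.544004.
λ = (tr M ± √Δ)/2 = (-5 ± 8.544004)/2, giving (tr M − √Δ)/2 = -6.7720 and (tr M + √Δ)/2 = 1.7720.

Eigenvalues sorted in increasing order: [-6.7720, 1.7720].


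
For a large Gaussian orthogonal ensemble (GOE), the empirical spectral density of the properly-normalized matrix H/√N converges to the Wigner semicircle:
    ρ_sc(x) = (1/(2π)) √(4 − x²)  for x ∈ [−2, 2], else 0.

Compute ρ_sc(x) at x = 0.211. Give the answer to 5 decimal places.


ρ_sc(x) = (1/(2π)) √(4 − x²). With x = 0.211:
  4 − x² = 4 − (0.211)² = 4 − 0.044521 = 3.955479.
  √(4 − x²) = 1.988839.
  1/(2π) = 0.159155.
  ρ_sc(0.211) = 0.159155 · 1.988839 = 0.316533.

Rounded to 5 decimal places: ρ_sc(0.211) ≈ 0.31653.


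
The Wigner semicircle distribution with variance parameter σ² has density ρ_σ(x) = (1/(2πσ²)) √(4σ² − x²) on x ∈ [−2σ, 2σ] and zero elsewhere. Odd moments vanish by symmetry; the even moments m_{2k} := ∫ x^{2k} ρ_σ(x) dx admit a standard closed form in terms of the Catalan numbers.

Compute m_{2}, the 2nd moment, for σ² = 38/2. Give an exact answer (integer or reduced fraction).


By the scaled semicircle moment identity, m_{2k} = σ^{2k} · C_k with k = 1.
C_1 = (1/(k+1)) · C(2k, k) = (1/2) · C(2, 1) = (1/2) · 2 = 1.
σ^{2k} = (σ²)^k = (38/2)^1 = 19.

Therefore m_{2} = σ^{2} · C_1 = 19 · 1 = 19.


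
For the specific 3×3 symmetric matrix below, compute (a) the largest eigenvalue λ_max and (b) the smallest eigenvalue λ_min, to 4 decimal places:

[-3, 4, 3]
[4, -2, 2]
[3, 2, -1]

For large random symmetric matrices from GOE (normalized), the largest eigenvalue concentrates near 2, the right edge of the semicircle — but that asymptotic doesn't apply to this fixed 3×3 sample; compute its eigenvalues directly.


Since M is real symmetric, all three eigenvalues are real; they are the roots of det(λI − M) = λ³ − (tr M) λ² + s λ − det M, where s is the sum of the principal 2×2 minors.
tr M = -3 + (-2) + (-1) = -6.
s = ((-3)·(-2) − 4²) + ((-3)·(-1) − 3²) + ((-2)·(-1) − 2²) = -10 + (-6) + (-2) = -18.
det M (expand along row 1) = (-3)·(-2) − 4·(-10) + 3·14 = 88.
Characteristic polynomial: λ³ + 6λ² − 18λ − 88 = 0.
Substitute λ = y + (tr M)/3 = y − 2.000000 to remove the quadratic term: y³ + p·y + q = 0 with p = s − (tr M)²/3 = -30.000000 and q = −2(tr M)³/27 + (tr M)·s/3 − det M = -36.000000.
Three real roots ⇒ use the trigonometric (Viète) form: r = 2√(−p/3) = 6.324555, φ = arccos(3q/(p·r)) = arccos(0.569210) = 0.965252 rad.
y_k = r·cos(φ/3 − 2πk/3) for k = 0, 1, 2 gives y = 6.000000, -1.267949, -4.732051.
λ_k = y_k − 2.000000 gives λ = 4.0000, -3.2679, -6.7321 (check: the sum is -6.0000 = tr M).

Hence λ_max = 4.0000 and λ_min = -6.7321.


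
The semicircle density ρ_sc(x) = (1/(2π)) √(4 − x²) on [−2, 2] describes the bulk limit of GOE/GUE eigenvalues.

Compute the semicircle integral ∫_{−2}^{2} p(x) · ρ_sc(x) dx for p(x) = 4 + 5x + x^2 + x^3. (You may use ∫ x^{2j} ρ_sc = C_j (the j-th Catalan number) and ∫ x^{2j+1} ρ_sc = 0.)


Write p(x) = Σ a_i x^i, split into monomials and integrate each against ρ_sc separately.
Using ∫ x^{2j} ρ_sc = C_j = (1/(j+1)) C(2j, j) (Catalan numbers) and ∫ x^{2j+1} ρ_sc = 0 (odd monomials vanish by symmetry):
  i = 0 (even): a_0 · C_{0} = 4 · 1 = 4
  i = 1 (odd): ∫ x^1 ρ_sc = 0 (vanishes)
  i = 2 (even): a_2 · C_{1} = 1 · 1 = 1
  i = 3 (odd): ∫ x^3 ρ_sc = 0 (vanishes)

Summing the contributions: ∫_{−2}^{2} p(x) ρ_sc(x) dx = 4 + 1 = 5.


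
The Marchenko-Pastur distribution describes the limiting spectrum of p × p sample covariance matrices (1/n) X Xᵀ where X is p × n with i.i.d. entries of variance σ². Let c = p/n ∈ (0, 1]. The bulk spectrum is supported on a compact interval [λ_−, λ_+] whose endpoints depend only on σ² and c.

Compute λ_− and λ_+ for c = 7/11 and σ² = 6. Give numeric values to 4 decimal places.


c = 7/11 = 0.636364; √c = 0.797724.
λ_− = σ² (1 − √c)² = 6 · (1 − 0.797724)² = 6 · (0.202276)² = 0.245493.
λ_+ = σ² (1 + √c)² = 6 · (1 + 0.797724)² = 6 · (1.797724)² = 19.390870.

Rounded to 4 decimal places: λ_− ≈ 0.2455, λ_+ ≈ 19.3909.


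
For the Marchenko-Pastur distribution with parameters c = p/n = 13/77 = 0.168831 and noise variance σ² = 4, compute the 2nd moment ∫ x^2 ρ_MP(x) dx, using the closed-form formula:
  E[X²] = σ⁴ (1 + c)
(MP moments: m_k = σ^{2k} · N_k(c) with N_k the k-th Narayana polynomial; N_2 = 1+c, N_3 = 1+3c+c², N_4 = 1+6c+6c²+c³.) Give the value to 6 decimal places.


E[X²] = σ⁴ (1 + c) (second MP moment). With σ² = 4 (so σ⁴ = 16) and c = 13/77 = 0.168831: E[X²] = 16 · (1 + 0.168831) = 16 · 1.168831.

So E[X^2] = 18.701299.


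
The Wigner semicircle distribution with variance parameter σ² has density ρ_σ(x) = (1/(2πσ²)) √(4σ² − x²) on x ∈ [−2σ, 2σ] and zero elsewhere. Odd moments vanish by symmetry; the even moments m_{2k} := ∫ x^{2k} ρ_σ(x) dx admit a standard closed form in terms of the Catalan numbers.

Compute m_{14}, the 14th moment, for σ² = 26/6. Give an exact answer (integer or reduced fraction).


By the scaled semicircle moment identity, m_{2k} = σ^{2k} · C_k with k = 7.
C_7 = (1/(k+1)) · C(2k, k) = (1/8) · C(14, 7) = (1/8) · 3432 = 429.
σ^{2k} = (σ²)^k = (26/6)^7 = 62748517/2187.

Therefore m_{14} = σ^{14} · C_7 = (62748517/2187) · 429 = 8973037931/729.


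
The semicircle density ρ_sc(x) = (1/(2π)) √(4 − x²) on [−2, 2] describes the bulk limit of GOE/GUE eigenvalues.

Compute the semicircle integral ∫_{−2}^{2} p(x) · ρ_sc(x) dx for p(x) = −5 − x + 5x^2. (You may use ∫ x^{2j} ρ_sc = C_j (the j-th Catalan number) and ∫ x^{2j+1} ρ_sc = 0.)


Write p(x) = Σ a_i x^i, split into monomials and integrate each against ρ_sc separately.
Using ∫ x^{2j} ρ_sc = C_j = (1/(j+1)) C(2j, j) (Catalan numbers) and ∫ x^{2j+1} ρ_sc = 0 (odd monomials vanish by symmetry):
  i = 0 (even): a_0 · C_{0} = -5 · 1 = -5
  i = 1 (odd): ∫ x^1 ρ_sc = 0 (vanishes)
  i = 2 (even): a_2 · C_{1} = 5 · 1 = 5

Summing the contributions: ∫_{−2}^{2} p(x) ρ_sc(x) dx = (-5) + 5 = 0.


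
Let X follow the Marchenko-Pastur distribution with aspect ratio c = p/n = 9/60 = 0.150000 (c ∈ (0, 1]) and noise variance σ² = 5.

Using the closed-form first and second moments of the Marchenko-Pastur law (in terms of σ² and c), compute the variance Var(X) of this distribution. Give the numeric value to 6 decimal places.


Recall the MP moments m_1 = E[X] = σ² and m_2 = E[X²] = σ⁴ (1 + c).
m_1 = E[X] = σ² = 5, so m_1² = 25.
m_2 = E[X²] = σ⁴ (1 + c) = 25 · (1 + 0.150000) = 25 · 1.150000 = 28.750000.
(Note m_2 − m_1² simplifies to c · σ⁴ = 0.150000 · 25.)

Var(X) = m_2 − m_1² = 28.750000 − 25 = 3.750000.


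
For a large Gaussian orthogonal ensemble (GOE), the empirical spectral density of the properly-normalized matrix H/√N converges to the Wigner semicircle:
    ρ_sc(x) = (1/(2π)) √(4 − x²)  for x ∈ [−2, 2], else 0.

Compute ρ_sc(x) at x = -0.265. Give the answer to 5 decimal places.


ρ_sc(x) = (1/(2π)) √(4 − x²). With x = -0.265:
  4 − x² = 4 − (-0.265)² = 4 − 0.070225 = 3.929775.
  √(4 − x²) = 1.982366.
  1/(2π) = 0.159155.
  ρ_sc(-0.265) = 0.159155 · 1.982366 = 0.315503.

Rounded to 5 decimal places: ρ_sc(-0.265) ≈ 0.31550.


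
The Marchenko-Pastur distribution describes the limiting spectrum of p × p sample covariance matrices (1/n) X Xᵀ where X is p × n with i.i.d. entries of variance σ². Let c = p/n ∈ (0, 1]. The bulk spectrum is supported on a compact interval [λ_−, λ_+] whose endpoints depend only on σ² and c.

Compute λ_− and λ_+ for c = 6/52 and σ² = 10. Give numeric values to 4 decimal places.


c = 6/52 = 0.115385; √c = 0.339683.
λ_− = σ² (1 − √c)² = 10 · (1 − 0.339683)² = 10 · (0.660317)² = 4.360184.
λ_+ = σ² (1 + √c)² = 10 · (1 + 0.339683)² = 10 · (1.339683)² = 17.947508.

Rounded to 4 decimal places: λ_− ≈ 4.3602, λ_+ ≈ 17.9475.


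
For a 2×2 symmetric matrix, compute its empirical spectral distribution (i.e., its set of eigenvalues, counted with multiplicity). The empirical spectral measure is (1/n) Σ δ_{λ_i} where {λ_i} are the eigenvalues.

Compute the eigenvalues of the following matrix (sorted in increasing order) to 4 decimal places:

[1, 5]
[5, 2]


Since M is real symmetric, both eigenvalues are real; they are the roots of det(λI − M) = λ² − (tr M) λ + det M.
tr M = 1 + 2 = 3.
det M = 1·2 − 5² = 2 − 25 = -23.
Characteristic polynomial: λ² − 3λ − 23 = 0.
Discriminant Δ = (tr M)² − 4·det M = 9 − (-92) = 101; √Δ = 10.049876.
λ = (tr M ± √Δ)/2 = (3 ± 10.049876)/2, giving (tr M − √Δ)/2 = -3.5249 and (tr M + √Δ)/2 = 6.5249.

Eigenvalues sorted in increasing order: [-3.5249, 6.5249].


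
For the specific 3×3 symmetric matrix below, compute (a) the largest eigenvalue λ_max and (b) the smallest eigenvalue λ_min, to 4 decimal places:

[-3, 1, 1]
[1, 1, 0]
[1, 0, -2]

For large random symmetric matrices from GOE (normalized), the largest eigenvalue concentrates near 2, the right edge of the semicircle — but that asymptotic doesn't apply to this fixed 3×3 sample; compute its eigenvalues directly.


Since M is real symmetric, all three eigenvalues are real; they are the roots of det(λI − M) = λ³ − (tr M) λ² + s λ − det M, where s is the sum of the principal 2×2 minors.
tr M = -3 + 1 + (-2) = -4.
s = ((-3)·1 − 1²) + ((-3)·(-2) − 1²) + (1·(-2) − 0²) = -4 + 5 + (-2) = -1.
det M (expand along row 1) = (-3)·(-2) − 1·(-2) + 1·(-1) = 7.
Characteristic polynomial: λ³ + 4λ² − λ − 7 = 0.
Substitute λ = y + (tr M)/3 = y − 1.333333 to remove the quadratic term: y³ + p·y + q = 0 with p = s − (tr M)²/3 = -6.333333 and q = −2(tr M)³/27 + (tr M)·s/3 − det M = -0.925926.
Three real roots ⇒ use the trigonometric (Viète) form: r = 2√(−p/3) = 2.905933, φ = arccos(3q/(p·r)) = arccos(0.150931) = 1.419286 rad.
y_k = r·cos(φ/3 − 2πk/3) for k = 0, 1, 2 gives y = 2.586751, -0.146697, -2.440054.
λ_k = y_k − 1.333333 gives λ = 1.2534, -1.4800, -3.7734 (check: the sum is -4.0000 = tr M).

Hence λ_max = 1.2534 and λ_min = -3.7734.


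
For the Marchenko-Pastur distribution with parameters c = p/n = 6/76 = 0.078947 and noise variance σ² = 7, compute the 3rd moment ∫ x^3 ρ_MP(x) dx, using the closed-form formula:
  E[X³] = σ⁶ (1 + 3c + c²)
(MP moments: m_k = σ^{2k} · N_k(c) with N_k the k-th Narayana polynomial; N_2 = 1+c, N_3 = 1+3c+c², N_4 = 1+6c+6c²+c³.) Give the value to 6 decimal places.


E[X³] = σ⁶ (1 + 3c + c²) (third MP moment). With σ² = 7 (so σ⁶ = 343) and c = 6/76 = 0.078947: E[X³] = 343 · (1 + 3·0.078947 + (0.078947)²) = 343 · 1.243075.

So E[X^3] = 426.374654.


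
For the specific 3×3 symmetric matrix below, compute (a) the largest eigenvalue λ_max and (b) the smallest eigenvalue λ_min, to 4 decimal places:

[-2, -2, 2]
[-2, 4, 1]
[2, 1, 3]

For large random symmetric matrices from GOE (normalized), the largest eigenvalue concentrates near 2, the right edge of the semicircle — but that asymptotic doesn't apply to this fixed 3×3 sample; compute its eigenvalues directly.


Since M is real symmetric, all three eigenvalues are real; they are the roots of det(λI − M) = λ³ − (tr M) λ² + s λ − det M, where s is the sum of the principal 2×2 minors.
tr M = -2 + 4 + 3 = 5.
s = ((-2)·4 − (-2)²) + ((-2)·3 − 2²) + (4·3 − 1²) = -12 + (-10) + 11 = -11.
det M (expand along row 1) = (-2)·11 − (-2)·(-8) + 2·(-10) = -58.
Characteristic polynomial: λ³ − 5λ² − 11λ + 58 = 0.
Substitute λ = y + (tr M)/3 = y + 1.666667 to remove the quadratic term: y³ + p·y + q = 0 with p = s − (tr M)²/3 = -19.333333 and q = −2(tr M)³/27 + (tr M)·s/3 − det M = 30.407407.
Three real roots ⇒ use the trigonometric (Viète) form: r = 2√(−p/3) = 5.077182, φ = arccos(3q/(p·r)) = arccos(-0.929333) = 2.763398 rad.
y_k = r·cos(φ/3 − 2πk/3) for k = 0, 1, 2 gives y = 3.071283, 1.965609, -5.036891.
λ_k = y_k + 1.666667 gives λ = 4.7379, 3.6323, -3.3702 (check: the sum is 5.0000 = tr M).

Hence λ_max = 4.7379 and λ_min = -3.3702.


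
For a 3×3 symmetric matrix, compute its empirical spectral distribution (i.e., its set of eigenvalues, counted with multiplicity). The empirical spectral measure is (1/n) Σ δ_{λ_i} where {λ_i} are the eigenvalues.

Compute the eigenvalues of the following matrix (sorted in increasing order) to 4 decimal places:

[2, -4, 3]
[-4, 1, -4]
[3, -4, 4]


Since M is real symmetric, all three eigenvalues are real; they are the roots of det(λI − M) = λ³ − (tr M) λ² + s λ − det M, where s is the sum of the principal 2×2 minors.
tr M = 2 + 1 + 4 = 7.
s = (2·1 − (-4)²) + (2·4 − 3²) + (1·4 − (-4)²) = -14 + (-1) + (-12) = -27.
det M (expand along row 1) = 2·(-12) − (-4)·(-4) + 3·13 = -1.
Characteristic polynomial: λ³ − 7λ² − 27λ + 1 = 0.
Substitute λ = y + (tr M)/3 = y + 2.333333 to remove the quadratic term: y³ + p·y + q = 0 with p = s − (tr M)²/3 = -43.333333 and q = −2(tr M)³/27 + (tr M)·s/3 − det M = -87.407407.
Three real roots ⇒ use the trigonometric (Viète) form: r = 2√(−p/3) = 7.601170, φ = arccos(3q/(p·r)) = arccos(0.796099) = 0.649975 rad.
y_k = r·cos(φ/3 − 2πk/3) for k = 0, 1, 2 gives y = 7.423464, -2.296643, -5.126820.
λ_k = y_k + 2.333333 gives λ = 9.7568, 0.0367, -2.7935 (check: the sum is 7.0000 = tr M).

Eigenvalues sorted in increasing order: [-2.7935, 0.0367, 9.7568].


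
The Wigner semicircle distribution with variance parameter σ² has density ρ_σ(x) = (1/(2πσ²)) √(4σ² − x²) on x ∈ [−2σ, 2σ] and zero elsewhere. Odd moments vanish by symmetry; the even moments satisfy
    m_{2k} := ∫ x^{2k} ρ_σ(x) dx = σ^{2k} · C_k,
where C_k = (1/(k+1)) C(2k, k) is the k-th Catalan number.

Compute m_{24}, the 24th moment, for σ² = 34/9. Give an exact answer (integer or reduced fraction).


By the scaled semicircle moment identity, m_{2k} = σ^{2k} · C_k with k = 12.
C_12 = (1/(k+1)) · C(2k, k) = (1/13) · C(24, 12) = (1/13) · 2704156 = 208012.
σ^{2k} = (σ²)^k = (34/9)^12 = 2386420683693101056/282429536481.

Therefore m_{24} = σ^{24} · C_12 = (2386420683693101056/282429536481) · 208012 = 496404139256369336860672/282429536481.


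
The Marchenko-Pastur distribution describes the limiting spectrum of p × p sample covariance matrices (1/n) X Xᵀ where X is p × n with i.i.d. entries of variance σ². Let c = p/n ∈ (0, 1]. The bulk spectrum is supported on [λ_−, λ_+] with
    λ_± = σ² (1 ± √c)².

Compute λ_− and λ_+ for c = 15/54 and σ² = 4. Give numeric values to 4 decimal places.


c = 15/54 = 0.277778; √c = 0.527046.
λ_− = σ² (1 − √c)² = 4 · (1 − 0.527046)² = 4 · (0.472954)² = 0.894741.
λ_+ = σ² (1 + √c)² = 4 · (1 + 0.527046)² = 4 · (1.527046)² = 9.327481.

Rounded to 4 decimal places: λ_− ≈ 0.8947, λ_+ ≈ 9.3275.


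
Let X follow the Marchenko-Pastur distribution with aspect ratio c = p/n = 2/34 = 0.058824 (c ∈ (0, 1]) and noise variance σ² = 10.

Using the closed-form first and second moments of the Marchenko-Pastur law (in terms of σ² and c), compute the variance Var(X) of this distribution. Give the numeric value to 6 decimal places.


Recall the MP moments m_1 = E[X] = σ² and m_2 = E[X²] = σ⁴ (1 + c).
m_1 = E[X] = σ² = 10, so m_1² = 100.
m_2 = E[X²] = σ⁴ (1 + c) = 100 · (1 + 0.058824) = 100 · 1.058824 = 105.882353.
(Note m_2 − m_1² simplifies to c · σ⁴ = 0.058824 · 100.)

Var(X) = m_2 − m_1² = 105.882353 − 100 = 5.882353.


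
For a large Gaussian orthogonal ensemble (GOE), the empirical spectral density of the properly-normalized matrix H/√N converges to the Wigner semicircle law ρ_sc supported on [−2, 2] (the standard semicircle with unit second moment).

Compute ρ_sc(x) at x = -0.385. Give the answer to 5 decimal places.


ρ_sc(x) = (1/(2π)) √(4 − x²). With x = -0.385:
  4 − x² = 4 − (-0.385)² = 4 − 0.148225 = 3.851775.
  √(4 − x²) = 1.962594.
  1/(2π) = 0.159155.
  ρ_sc(-0.385) = 0.159155 · 1.962594 = 0.312357.

Rounded to 5 decimal places: ρ_sc(-0.385) ≈ 0.31236.


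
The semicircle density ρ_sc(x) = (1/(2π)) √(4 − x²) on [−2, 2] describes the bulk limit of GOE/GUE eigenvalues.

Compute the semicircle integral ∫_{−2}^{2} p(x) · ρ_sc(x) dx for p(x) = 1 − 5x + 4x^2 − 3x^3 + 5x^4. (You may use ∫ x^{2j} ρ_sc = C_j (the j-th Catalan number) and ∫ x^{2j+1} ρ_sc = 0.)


Write p(x) = Σ a_i x^i, split into monomials and integrate each against ρ_sc separately.
Using ∫ x^{2j} ρ_sc = C_j = (1/(j+1)) C(2j, j) (Catalan numbers) and ∫ x^{2j+1} ρ_sc = 0 (odd monomials vanish by symmetry):
  i = 0 (even): a_0 · C_{0} = 1 · 1 = 1
  i = 1 (odd): ∫ x^1 ρ_sc = 0 (vanishes)
  i = 2 (even): a_2 · C_{1} = 4 · 1 = 4
  i = 3 (odd): ∫ x^3 ρ_sc = 0 (vanishes)
  i = 4 (even): a_4 · C_{2} = 5 · 2 = 10

Summing the contributions: ∫_{−2}^{2} p(x) ρ_sc(x) dx = 1 + 4 + 10 = 15.


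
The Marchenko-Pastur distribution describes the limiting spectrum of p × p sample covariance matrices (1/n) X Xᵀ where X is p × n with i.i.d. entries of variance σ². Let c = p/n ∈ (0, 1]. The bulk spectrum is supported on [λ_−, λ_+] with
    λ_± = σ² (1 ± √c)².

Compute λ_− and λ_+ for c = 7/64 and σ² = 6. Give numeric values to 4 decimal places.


c = 7/64 = 0.109375; √c = 0.330719.
λ_− = σ² (1 − √c)² = 6 · (1 − 0.330719)² = 6 · (0.669281)² = 2.687623.
λ_+ = σ² (1 + √c)² = 6 · (1 + 0.330719)² = 6 · (1.330719)² = 10.624877.

Rounded to 4 decimal places: λ_− ≈ 2.6876, λ_+ ≈ 10.6249.


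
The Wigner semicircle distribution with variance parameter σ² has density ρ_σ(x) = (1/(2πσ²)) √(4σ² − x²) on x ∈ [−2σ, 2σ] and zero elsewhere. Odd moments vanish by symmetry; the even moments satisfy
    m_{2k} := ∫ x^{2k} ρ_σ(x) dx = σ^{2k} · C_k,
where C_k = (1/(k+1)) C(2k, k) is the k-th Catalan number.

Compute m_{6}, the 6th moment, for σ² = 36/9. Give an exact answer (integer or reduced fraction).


By the scaled semicircle moment identity, m_{2k} = σ^{2k} · C_k with k = 3.
C_3 = (1/(k+1)) · C(2k, k) = (1/4) · C(6, 3) = (1/4) · 20 = 5.
σ^{2k} = (σ²)^k = (36/9)^3 = 64.

Therefore m_{6} = σ^{6} · C_3 = 64 · 5 = 320.


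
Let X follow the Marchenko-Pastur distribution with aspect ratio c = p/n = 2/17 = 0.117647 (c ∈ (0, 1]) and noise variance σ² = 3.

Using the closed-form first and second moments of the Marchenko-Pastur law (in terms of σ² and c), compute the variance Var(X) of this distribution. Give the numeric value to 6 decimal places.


Recall the MP moments m_1 = E[X] = σ² and m_2 = E[X²] = σ⁴ (1 + c).
m_1 = E[X] = σ² = 3, so m_1² = 9.
m_2 = E[X²] = σ⁴ (1 + c) = 9 · (1 + 0.117647) = 9 · 1.117647 = 10.058824.
(Note m_2 − m_1² simplifies to c · σ⁴ = 0.117647 · 9.)

Var(X) = m_2 − m_1² = 10.058824 − 9 = 1.058824.


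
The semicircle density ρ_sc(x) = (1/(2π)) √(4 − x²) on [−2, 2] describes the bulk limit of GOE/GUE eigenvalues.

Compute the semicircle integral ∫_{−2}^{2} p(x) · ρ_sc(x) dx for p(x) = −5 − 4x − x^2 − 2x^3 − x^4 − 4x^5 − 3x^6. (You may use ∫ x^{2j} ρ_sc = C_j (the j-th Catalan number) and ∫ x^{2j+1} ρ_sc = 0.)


Write p(x) = Σ a_i x^i, split into monomials and integrate each against ρ_sc separately.
Using ∫ x^{2j} ρ_sc = C_j = (1/(j+1)) C(2j, j) (Catalan numbers) and ∫ x^{2j+1} ρ_sc = 0 (odd monomials vanish by symmetry):
  i = 0 (even): a_0 · C_{0} = -5 · 1 = -5
  i = 1 (odd): ∫ x^1 ρ_sc = 0 (vanishes)
  i = 2 (even): a_2 · C_{1} = -1 · 1 = -1
  i = 3 (odd): ∫ x^3 ρ_sc = 0 (vanishes)
  i = 4 (even): a_4 · C_{2} = -1 · 2 = -2
  i = 5 (odd): ∫ x^5 ρ_sc = 0 (vanishes)
  i = 6 (even): a_6 · C_{3} = -3 · 5 = -15

Summing the contributions: ∫_{−2}^{2} p(x) ρ_sc(x) dx = (-5) + (-1) + (-2) + (-15) = -23.
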